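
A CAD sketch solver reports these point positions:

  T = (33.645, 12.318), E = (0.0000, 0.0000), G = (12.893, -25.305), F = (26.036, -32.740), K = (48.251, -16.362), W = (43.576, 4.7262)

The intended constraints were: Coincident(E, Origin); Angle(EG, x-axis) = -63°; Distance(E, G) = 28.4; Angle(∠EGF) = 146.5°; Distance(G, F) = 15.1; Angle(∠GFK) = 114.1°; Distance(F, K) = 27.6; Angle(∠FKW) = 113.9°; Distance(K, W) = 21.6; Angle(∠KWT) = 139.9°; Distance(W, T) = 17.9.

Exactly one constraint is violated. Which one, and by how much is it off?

Distance(W, T) = 17.9 — off by 5.40.

E = (0.00, 0.00) ✓; EG at -63.00° ✓; |EG| = 28.40 ✓; ∠EGF = 146.5° ✓; |GF| = 15.10 ✓; ∠GFK = 114.1° ✓; |FK| = 27.60 ✓; ∠FKW = 113.9° ✓; |KW| = 21.60 ✓; ∠KWT = 139.9° ✓; |WT| = 12.50 ✗.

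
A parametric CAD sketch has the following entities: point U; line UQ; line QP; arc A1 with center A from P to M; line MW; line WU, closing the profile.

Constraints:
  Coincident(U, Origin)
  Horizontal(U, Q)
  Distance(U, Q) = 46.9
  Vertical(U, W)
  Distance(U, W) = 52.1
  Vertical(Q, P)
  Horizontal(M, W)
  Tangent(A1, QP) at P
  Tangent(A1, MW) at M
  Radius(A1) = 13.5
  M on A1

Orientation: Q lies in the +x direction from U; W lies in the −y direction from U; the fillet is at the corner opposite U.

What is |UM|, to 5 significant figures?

61.887

The virtual corner opposite U is at (46.900, -52.100). A1 meets QP tangentially, so AP is at right angles to QP and the tangent condition forces AM to be normal to MW, with radius 13.5, so the center A sits 13.5 in from both sides at A = (33.400, -38.600). That places the tangent points at P = (46.900, -38.600) on QP and M = (33.400, -52.100) on MW. Then |UM| = |M − U| = 61.887.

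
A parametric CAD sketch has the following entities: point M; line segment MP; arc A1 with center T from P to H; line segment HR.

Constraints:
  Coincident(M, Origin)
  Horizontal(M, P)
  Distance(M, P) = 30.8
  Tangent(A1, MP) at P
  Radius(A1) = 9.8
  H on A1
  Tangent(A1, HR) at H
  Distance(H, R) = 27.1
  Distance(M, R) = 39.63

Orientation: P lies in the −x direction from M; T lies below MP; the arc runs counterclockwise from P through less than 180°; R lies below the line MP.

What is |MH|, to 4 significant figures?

41.15

M is at the origin; MP is horizontal with |MP| = 30.8 and P on the −x side, so P = (-30.80, 0.000). A1 meets MP tangentially, so TP is at right angles to MP, so T = P + (0, -9.8) = (-30.80, -9.800). Since TH ⟂ HR (tangency), |TR| = √(9.8² + 27.1²) = 28.82 regardless of where H sits on A1. So R lies on both circle(M, 39.63) and circle(T, 28.82); the below-MP intersection is R = (-17.69, -35.46). H is the foot of the tangent from R: H = (-37.49, -16.96).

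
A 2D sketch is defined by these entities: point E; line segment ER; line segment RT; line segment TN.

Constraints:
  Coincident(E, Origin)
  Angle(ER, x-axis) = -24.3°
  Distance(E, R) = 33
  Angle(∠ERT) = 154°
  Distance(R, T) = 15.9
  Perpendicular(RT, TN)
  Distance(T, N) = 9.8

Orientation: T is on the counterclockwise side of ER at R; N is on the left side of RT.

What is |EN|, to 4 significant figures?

45.80

∠ERT = 154.0°, so RT runs at -24.3° + (180° − 154.0°) = 1.700° from the x-axis; with |RT| = 15.9, T = R + 15.9·(cos 1.700°, sin 1.700°) = (45.97, -13.11). RT is perpendicular to TN; with |TN| = 9.8 on the left of RT, N = T + 9.8·(-0.02967, 0.9996) = (45.68, -3.313). Then |EN| = |N − E| = 45.80.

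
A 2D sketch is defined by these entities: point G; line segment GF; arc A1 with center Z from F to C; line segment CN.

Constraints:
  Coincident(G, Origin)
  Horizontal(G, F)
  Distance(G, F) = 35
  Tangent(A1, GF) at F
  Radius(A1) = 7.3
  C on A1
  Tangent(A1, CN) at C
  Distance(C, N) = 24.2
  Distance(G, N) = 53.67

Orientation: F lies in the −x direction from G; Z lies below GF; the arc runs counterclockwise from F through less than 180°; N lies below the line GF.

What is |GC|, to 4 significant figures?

42.83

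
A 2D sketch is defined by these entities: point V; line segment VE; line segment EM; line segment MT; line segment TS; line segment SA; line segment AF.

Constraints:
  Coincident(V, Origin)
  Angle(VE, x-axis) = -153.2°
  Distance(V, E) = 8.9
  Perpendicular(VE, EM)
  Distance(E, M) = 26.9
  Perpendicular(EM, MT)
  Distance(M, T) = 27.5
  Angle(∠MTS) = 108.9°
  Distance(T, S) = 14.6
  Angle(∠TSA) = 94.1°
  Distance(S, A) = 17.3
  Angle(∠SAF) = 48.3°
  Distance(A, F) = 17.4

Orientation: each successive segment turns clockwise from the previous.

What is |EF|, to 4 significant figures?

31.61

V is at the origin; VE runs at -153.2° with length 8.9, so E = (-7.944, -4.013). VE is perpendicular to EM, so EM runs at 116.8°; with |EM| = 26.9, M = (-20.07, 20.00). EM ⟂ MT, so MT runs at 26.80°; with |MT| = 27.5, T = (4.473, 32.40). ∠MTS = 108.9° gives TS at -44.30° from the x-axis; with |TS| = 14.6, S = (14.92, 22.20). ∠TSA = 94.1° gives SA at -130.2° from the x-axis; with |SA| = 17.3, A = (3.756, 8.986). ∠SAF = 48.3° gives AF at 98.10° from the x-axis; with |AF| = 17.4, F = (1.305, 26.21). Then |EF| = |F − E| = 31.61.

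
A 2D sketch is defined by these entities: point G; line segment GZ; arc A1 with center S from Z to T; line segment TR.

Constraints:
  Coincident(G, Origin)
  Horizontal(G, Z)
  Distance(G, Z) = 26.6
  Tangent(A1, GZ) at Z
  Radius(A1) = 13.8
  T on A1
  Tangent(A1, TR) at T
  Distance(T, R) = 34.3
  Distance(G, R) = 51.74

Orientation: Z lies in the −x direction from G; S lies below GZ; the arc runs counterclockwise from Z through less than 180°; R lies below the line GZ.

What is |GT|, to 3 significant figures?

43.6

Checks: ∠(SZ, ZG) = 90.00° ✓; |SZ| = 13.80 ✓; |ST| = 13.80 ✓; ∠(ST, TR) = 90.00° ✓; |TR| = 34.30 ✓; |GR| = 51.74 ✓.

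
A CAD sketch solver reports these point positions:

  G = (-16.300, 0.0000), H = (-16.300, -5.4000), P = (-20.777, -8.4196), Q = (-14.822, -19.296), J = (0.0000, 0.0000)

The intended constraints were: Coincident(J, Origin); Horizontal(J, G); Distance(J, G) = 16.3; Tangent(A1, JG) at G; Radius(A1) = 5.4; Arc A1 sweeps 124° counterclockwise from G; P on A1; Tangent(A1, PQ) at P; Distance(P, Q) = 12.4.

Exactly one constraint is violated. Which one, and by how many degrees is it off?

Tangent(A1, PQ) at P — off by 5.30°.

J = (0.00, 0.00) ✓; J.y = 0.00, G.y = 0.00 ✓; |JG| = 16.30 ✓; ∠(HG, GJ) = 90.00° ✓; |HG| = 5.400 ✓; bearing(H→P) − bearing(H→G) = 124.0° ✓; |HP| = 5.400 ✓; ∠(HP, PQ) = 95.30° ✗; |PQ| = 12.40 ✓.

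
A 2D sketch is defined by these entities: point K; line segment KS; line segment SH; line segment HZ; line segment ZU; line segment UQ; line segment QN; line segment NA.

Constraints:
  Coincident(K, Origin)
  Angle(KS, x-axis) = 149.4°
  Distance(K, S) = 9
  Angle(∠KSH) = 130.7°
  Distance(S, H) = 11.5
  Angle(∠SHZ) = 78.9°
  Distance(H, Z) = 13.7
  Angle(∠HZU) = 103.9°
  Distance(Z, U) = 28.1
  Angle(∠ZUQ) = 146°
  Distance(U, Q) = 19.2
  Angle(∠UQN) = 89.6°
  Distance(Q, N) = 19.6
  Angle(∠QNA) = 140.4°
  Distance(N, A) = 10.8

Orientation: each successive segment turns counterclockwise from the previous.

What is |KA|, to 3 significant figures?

24.0

K is at the origin; KS runs at 149.4° with length 9.0, so S = (-7.75, 4.58). ∠KSH = 130.7° gives SH at -161° from the x-axis; with |SH| = 11.5, H = (-18.6, 0.894). ∠SHZ = 78.9° gives HZ at -60.2° from the x-axis; with |HZ| = 13.7, Z = (-11.8, -11.0). ∠HZU = 103.9° gives ZU at 15.9° from the x-axis; with |ZU| = 28.1, U = (15.2, -3.30). ∠ZUQ = 146.0° gives UQ at 49.9° from the x-axis; with |UQ| = 19.2, Q = (27.6, 11.4). ∠UQN = 89.6° gives QN at 140° from the x-axis; with |QN| = 19.6, N = (12.5, 23.9). ∠QNA = 140.4° gives NA at 180° from the x-axis; with |NA| = 10.8, A = (1.68, 23.9). Then |KA| = |A − K| = 24.0.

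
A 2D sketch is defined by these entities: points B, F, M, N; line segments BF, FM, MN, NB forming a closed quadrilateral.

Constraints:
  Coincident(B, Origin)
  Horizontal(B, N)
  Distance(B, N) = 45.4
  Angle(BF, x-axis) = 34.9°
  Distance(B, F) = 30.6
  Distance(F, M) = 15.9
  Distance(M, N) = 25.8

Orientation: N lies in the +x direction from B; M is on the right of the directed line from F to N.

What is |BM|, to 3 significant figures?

19.9

Checks: |FM| = 15.90 ✓; |MN| = 25.80 ✓.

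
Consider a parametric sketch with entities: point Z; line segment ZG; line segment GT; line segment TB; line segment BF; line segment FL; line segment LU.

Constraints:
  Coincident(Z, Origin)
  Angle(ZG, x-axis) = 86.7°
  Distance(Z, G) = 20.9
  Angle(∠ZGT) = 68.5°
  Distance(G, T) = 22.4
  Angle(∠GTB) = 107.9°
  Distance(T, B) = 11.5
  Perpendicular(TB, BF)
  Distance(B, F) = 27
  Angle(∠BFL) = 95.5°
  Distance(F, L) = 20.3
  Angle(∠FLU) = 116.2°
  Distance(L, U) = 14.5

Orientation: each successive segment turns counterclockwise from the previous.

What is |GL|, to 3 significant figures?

7.84

Z is at the origin; ZG runs at 86.7° with length 20.9, so G = (1.20, 20.9). ∠ZGT = 68.5° gives GT at -162° from the x-axis; with |GT| = 22.4, T = (-20.1, 13.9). ∠GTB = 107.9° gives TB at -89.7° from the x-axis; with |TB| = 11.5, B = (-20.0, 2.37). TB ⟂ BF, so BF runs at 0.300°; with |BF| = 27.0, F = (6.98, 2.51). ∠BFL = 95.5° gives FL at 84.8° from the x-axis; with |FL| = 20.3, L = (8.82, 22.7). Then |GL| = |L − G| = 7.84.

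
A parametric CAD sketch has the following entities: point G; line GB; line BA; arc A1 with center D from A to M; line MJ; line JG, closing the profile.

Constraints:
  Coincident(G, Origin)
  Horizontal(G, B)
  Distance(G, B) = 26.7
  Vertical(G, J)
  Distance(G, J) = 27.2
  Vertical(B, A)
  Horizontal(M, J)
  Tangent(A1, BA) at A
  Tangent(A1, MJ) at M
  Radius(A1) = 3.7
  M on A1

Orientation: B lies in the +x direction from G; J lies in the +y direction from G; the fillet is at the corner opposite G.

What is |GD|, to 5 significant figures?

32.882

G is at the origin; GB is horizontal with |GB| = 26.7 and B on the +x side, so B = (26.700, 0.0000). GJ is vertical with |GJ| = 27.2 and J on the +y side, so J = (0.0000, 27.200). The virtual corner opposite G is at (26.700, 27.200). Tangency of A1 to BA means the radius DA is perpendicular to BA and since A1 is tangent to MJ there, DM ⟂ MJ, with radius 3.7, so the center D sits 3.7 in from both sides at D = (23.000, 23.500). Then |GD| = |D − G| = 32.882.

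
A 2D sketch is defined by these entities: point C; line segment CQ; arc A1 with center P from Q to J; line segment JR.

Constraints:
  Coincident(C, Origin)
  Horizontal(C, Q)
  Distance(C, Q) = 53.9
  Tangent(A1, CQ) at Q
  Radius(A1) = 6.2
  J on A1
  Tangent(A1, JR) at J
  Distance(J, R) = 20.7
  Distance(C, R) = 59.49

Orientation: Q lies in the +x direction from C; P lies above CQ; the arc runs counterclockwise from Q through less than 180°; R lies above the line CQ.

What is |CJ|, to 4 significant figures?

60.30

Checks: |PQ| = 6.200 ✓; |PJ| = 6.200 ✓; ∠(PJ, JR) = 90.00° ✓; |JR| = 20.70 ✓; |CR| = 59.49 ✓.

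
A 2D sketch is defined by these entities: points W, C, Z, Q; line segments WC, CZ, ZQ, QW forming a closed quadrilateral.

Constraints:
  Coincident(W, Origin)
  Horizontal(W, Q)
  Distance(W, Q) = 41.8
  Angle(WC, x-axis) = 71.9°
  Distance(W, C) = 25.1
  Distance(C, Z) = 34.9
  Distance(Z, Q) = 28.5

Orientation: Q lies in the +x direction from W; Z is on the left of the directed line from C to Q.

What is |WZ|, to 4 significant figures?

51.08

W is at the origin; W and Q share the same y with |WQ| = 41.8 and Q in +x, so Q = (41.8, 0). WC runs at 71.9° with |WC| = 25.1, so C = (7.798, 23.86). Z is determined by |CZ| = 34.9 and |ZQ| = 28.5 together: it lies at the intersection of circle(C, 34.9) and circle(Q, 28.5). With |CQ| = 41.54, the foot of the radical line on CQ is 25.65 from C and the perpendicular offset is √(34.9² − 25.65²) = 23.66. Taking the left-of-CQ solution: Z = (42.39, 28.49).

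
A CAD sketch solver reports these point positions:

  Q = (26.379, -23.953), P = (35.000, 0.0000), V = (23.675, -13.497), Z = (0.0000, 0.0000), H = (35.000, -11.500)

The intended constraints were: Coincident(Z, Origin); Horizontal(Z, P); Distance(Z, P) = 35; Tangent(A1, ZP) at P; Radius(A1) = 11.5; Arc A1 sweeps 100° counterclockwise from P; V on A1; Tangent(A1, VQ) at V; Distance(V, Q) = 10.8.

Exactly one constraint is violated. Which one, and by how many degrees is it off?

Tangent(A1, VQ) at V — off by 4.50°.

Z = (0.00, 0.00) ✓; Z.y = 0.00, P.y = 0.00 ✓; |ZP| = 35.00 ✓; ∠(HP, PZ) = 90.00° ✓; |HP| = 11.50 ✓; bearing(H→V) − bearing(H→P) = 100.0° ✓; |HV| = 11.50 ✓; ∠(HV, VQ) = 85.50° ✗; |VQ| = 10.80 ✓.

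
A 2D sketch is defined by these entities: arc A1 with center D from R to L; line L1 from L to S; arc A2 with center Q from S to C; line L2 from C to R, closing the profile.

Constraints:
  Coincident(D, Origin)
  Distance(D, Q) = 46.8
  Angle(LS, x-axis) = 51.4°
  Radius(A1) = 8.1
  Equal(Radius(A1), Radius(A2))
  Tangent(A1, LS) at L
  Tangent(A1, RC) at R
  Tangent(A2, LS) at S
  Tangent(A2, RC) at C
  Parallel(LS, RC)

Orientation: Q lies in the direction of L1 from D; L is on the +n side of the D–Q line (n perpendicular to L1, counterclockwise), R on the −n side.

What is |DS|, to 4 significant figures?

47.50

The slot axis is L1's direction at 51.4°, so u = (cos 51.4°, sin 51.4°) = (0.6239, 0.7815) and n = (−sin 51.4°, cos 51.4°) = (-0.7815, 0.6239). D is at the origin and Q lies 46.8 along u from D, so Q = 46.8·u = (29.20, 36.58). Tangency of A1 to both parallel lines with radius 8.1 puts L and R at D ± 8.1·n: L = (-6.330, 5.053), R = (6.330, -5.053). Equal radii place S and C the same way about Q: S = Q + 8.1·n = (22.87, 41.63), C = Q − 8.1·n = (35.53, 31.52). Then |DS| = |S − D| = 47.50.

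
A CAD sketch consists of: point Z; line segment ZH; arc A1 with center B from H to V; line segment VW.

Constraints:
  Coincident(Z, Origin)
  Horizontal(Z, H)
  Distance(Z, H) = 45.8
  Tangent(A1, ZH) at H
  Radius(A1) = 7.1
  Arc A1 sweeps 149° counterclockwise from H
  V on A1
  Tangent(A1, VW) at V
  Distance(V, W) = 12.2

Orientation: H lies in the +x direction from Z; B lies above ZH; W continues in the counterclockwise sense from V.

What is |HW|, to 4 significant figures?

20.62

On A1, H sits at bearing -90° from B; a 149° counterclockwise sweep puts V at bearing 59°, so V = B + 7.1·(cos 59°, sin 59°) = (49.46, 13.19). The tangent condition forces BV to be normal to VW, so VW runs along (−sin 59°, cos 59°); with |VW| = 12.2, W = (39.00, 19.47). Then |HW| = |W − H| = 20.62.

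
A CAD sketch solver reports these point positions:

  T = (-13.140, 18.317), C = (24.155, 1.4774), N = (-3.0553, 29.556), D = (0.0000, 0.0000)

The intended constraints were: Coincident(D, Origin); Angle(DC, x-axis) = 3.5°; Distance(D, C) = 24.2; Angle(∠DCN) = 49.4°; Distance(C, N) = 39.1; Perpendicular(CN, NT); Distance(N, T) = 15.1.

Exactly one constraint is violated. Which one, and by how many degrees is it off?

Perpendicular(CN, NT) — off by 4.00°.

D = (0.00, 0.00) ✓; DC at 3.500° ✓; |DC| = 24.20 ✓; ∠DCN = 49.40° ✓; |CN| = 39.10 ✓; ∠(CN, NT) = 94.00° ✗; |NT| = 15.10 ✓.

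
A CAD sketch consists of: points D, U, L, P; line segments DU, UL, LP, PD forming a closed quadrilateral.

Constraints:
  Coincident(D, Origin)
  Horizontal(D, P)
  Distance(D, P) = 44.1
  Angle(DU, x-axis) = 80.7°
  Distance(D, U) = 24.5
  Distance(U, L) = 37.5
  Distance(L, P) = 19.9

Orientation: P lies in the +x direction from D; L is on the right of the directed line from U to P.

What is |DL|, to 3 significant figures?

26.2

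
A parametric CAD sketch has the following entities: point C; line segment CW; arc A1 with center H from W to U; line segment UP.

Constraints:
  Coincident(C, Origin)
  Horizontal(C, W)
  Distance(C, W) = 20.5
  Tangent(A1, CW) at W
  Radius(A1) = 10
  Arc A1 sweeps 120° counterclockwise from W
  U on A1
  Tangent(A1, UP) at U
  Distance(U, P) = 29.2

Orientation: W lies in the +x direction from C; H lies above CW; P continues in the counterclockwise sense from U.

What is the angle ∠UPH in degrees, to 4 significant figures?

18.90°

C is at the origin; C and W share the same y with |CW| = 20.5 and W on the +x side, so W = (20.50, 0.000). Tangency of A1 to CW means the radius HW is perpendicular to CW, so H = W + (0, 10) = (20.50, 10.00). On A1, W sits at bearing -90° from H; a 120° counterclockwise sweep puts U at bearing 30°, so U = H + 10.0·(cos 30°, sin 30°) = (29.16, 15.00). The tangent condition forces HU to be normal to UP, so UP runs along (−sin 30°, cos 30°); with |UP| = 29.2, P = (14.56, 40.29). Then cos ∠UPH = PU·PH / (|PU||PH|), giving 18.90°.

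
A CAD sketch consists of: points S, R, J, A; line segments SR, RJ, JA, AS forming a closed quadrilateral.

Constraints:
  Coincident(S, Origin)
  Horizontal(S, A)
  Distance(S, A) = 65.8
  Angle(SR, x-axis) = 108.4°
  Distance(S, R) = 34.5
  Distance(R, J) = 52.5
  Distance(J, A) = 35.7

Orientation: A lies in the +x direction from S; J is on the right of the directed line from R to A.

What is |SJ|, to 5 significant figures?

30.100

S is at the origin; S and A share the same y with |SA| = 65.8 and A in +x, so A = (65.8, 0). SR runs at 108.4° with |SR| = 34.5, so R = (-10.890, 32.736). J is determined by |RJ| = 52.5 and |JA| = 35.7 together: it lies at the intersection of circle(R, 52.5) and circle(A, 35.7). With |RA| = 83.385, the foot of the radical line on RA is 50.577 from R and the perpendicular offset is √(52.5² − 50.577²) = 14.077. Taking the right-of-RA solution: J = (30.100, -0.067338).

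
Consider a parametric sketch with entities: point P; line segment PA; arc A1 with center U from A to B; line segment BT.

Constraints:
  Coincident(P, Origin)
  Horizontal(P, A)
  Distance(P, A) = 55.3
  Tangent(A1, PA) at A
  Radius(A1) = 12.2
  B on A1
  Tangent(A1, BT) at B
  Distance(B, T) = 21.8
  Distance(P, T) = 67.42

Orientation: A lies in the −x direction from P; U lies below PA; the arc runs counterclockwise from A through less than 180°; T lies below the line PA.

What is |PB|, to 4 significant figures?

68.50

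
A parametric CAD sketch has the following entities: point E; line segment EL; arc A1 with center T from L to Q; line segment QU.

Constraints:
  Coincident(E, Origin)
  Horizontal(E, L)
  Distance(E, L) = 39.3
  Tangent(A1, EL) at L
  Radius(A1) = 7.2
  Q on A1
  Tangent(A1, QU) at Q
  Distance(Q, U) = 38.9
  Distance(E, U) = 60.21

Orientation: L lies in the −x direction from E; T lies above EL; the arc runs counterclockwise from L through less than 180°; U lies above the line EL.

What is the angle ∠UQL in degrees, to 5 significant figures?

130.73°

Checks: |TQ| = 7.200 ✓; ∠(TQ, QU) = 90.00° ✓; |QU| = 38.90 ✓; |EU| = 60.21 ✓.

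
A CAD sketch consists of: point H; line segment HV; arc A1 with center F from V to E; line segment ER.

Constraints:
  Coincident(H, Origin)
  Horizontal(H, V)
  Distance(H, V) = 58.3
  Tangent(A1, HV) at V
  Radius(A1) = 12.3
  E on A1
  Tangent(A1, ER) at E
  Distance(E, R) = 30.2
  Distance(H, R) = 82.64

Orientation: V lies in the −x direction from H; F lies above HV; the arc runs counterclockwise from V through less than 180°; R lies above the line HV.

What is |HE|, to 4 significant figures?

53.87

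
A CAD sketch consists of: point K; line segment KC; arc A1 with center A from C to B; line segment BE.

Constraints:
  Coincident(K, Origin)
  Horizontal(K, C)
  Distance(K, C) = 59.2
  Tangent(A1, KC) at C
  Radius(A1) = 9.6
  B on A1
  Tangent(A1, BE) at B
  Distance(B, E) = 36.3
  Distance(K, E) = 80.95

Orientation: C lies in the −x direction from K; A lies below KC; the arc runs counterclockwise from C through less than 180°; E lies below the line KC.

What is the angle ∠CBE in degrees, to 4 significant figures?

133.0°

K is at the origin; KC is horizontal with |KC| = 59.2 and C on the −x side, so C = (-59.20, 0.000). The tangent condition forces AC to be normal to KC, so A = C + (0, -9.6) = (-59.20, -9.600). Since AB ⟂ BE (tangency), |AE| = √(9.6² + 36.3²) = 37.55 regardless of where B sits on A1. So E lies on both circle(K, 80.95) and circle(A, 37.55); the below-KC intersection is E = (-66.28, -46.47). B is the foot of the tangent from E: B = (-68.78, -10.26).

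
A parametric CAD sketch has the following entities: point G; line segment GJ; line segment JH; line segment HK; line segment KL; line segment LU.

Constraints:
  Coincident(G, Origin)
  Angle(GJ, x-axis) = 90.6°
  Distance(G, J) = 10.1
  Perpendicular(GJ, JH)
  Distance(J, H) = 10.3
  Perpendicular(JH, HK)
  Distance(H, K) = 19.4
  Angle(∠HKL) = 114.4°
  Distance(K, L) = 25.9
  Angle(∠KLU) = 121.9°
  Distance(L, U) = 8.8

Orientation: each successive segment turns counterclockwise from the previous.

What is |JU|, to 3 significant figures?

32.6

G is at the origin; GJ runs at 90.6° with length 10.1, so J = (-0.106, 10.1). GJ is perpendicular to JH, so JH runs at -179°; with |JH| = 10.3, H = (-10.4, 9.99). The perpendicularity gives HK at right angles to JH, so HK runs at -89.4°; with |HK| = 19.4, K = (-10.2, -9.41). ∠HKL = 114.4° gives KL at -23.8° from the x-axis; with |KL| = 25.9, L = (13.5, -19.9). ∠KLU = 121.9° gives LU at 34.3° from the x-axis; with |LU| = 8.8, U = (20.8, -14.9). Then |JU| = |U − J| = 32.6.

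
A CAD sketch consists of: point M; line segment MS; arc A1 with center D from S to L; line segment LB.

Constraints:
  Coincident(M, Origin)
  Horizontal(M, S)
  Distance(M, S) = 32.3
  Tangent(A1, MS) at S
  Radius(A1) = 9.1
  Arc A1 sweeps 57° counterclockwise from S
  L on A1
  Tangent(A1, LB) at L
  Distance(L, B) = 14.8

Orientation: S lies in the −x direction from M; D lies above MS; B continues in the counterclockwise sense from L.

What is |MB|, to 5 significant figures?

23.450

On A1, S sits at bearing -90° from D; a 57° counterclockwise sweep puts L at bearing -33°, so L = D + 9.1·(cos -33°, sin -33°) = (-24.668, 4.1438). A1 meets LB tangentially, so DL is at right angles to LB, so LB runs along (−sin -33°, cos -33°); with |LB| = 14.8, B = (-16.607, 16.556). Then |MB| = |B − M| = 23.450.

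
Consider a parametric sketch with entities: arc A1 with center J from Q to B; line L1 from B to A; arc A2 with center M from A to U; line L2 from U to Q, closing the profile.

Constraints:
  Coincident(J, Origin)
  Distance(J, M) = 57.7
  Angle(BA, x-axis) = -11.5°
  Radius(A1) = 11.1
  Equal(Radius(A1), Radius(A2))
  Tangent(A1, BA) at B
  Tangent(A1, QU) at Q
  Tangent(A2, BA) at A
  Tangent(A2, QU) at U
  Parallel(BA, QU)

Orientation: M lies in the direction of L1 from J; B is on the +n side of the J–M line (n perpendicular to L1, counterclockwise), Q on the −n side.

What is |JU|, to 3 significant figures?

58.8

The slot axis is L1's direction at -11.5°, so u = (cos -11.5°, sin -11.5°) = (0.980, -0.199) and n = (−sin -11.5°, cos -11.5°) = (0.199, 0.980). J is at the origin and M lies 57.7 along u from J, so M = 57.7·u = (56.5, -11.5). Tangency of A1 to both parallel lines with radius 11.1 puts B and Q at J ± 11.1·n: B = (2.21, 10.9), Q = (-2.21, -10.9). Equal radii place A and U the same way about M: A = M + 11.1·n = (58.8, -0.626), U = M − 11.1·n = (54.3, -22.4). Then |JU| = |U − J| = 58.8.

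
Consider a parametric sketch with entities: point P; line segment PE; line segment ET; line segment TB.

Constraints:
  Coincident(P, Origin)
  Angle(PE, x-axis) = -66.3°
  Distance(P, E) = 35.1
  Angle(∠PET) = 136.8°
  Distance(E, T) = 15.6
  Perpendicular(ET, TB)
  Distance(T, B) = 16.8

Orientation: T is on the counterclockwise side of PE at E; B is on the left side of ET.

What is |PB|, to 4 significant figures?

41.82

P is at the origin; PE runs at -66.3° with length 35.1, so E = 35.1·(cos -66.3°, sin -66.3°) = (14.11, -32.14). ∠PET = 136.8°, so ET runs at -66.3° + (180° − 136.8°) = -23.10° from the x-axis; with |ET| = 15.6, T = E + 15.6·(cos -23.10°, sin -23.10°) = (28.46, -38.26). ET ⟂ TB; with |TB| = 16.8 on the left of ET, B = T + 16.8·(0.3923, 0.9198) = (35.05, -22.81). Then |PB| = |B − P| = 41.82.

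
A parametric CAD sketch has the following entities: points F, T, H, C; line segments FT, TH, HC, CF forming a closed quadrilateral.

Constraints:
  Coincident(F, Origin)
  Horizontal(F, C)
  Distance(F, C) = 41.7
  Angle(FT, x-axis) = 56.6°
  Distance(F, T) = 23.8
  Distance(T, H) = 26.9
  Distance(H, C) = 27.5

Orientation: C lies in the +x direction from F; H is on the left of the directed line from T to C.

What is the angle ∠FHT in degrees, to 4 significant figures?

18.93°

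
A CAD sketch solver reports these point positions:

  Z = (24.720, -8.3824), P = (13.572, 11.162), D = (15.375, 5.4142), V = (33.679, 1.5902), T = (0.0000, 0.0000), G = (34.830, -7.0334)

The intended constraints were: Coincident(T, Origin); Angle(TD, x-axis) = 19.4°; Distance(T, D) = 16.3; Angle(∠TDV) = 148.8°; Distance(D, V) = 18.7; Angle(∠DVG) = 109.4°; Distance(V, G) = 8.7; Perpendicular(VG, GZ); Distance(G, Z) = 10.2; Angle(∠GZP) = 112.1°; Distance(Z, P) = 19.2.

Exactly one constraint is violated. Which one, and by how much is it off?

Distance(Z, P) = 19.2 — off by 3.30.

T = (0.00, 0.00) ✓; TD at 19.40° ✓; |TD| = 16.30 ✓; ∠TDV = 148.8° ✓; |DV| = 18.70 ✓; ∠DVG = 109.4° ✓; |VG| = 8.700 ✓; ∠(VG, GZ) = 90.00° ✓; |GZ| = 10.20 ✓; ∠GZP = 112.1° ✓; |ZP| = 22.50 ✗.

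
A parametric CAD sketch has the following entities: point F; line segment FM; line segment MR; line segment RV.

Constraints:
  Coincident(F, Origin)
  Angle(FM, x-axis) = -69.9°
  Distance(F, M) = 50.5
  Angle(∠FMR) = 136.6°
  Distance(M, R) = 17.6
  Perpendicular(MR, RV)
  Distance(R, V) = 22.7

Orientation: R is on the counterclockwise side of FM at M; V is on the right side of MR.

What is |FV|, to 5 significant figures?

79.007

F is at the origin; FM runs at -69.9° with length 50.5, so M = 50.5·(cos -69.9°, sin -69.9°) = (17.355, -47.424). ∠FMR = 136.6°, so MR runs at -69.9° + (180° − 136.6°) = -26.500° from the x-axis; with |MR| = 17.6, R = M + 17.6·(cos -26.500°, sin -26.500°) = (33.106, -55.277). MR ⟂ RV; with |RV| = 22.7 on the right of MR, V = R + 22.7·(-0.44620, -0.89493) = (22.977, -75.592). Then |FV| = |V − F| = 79.007.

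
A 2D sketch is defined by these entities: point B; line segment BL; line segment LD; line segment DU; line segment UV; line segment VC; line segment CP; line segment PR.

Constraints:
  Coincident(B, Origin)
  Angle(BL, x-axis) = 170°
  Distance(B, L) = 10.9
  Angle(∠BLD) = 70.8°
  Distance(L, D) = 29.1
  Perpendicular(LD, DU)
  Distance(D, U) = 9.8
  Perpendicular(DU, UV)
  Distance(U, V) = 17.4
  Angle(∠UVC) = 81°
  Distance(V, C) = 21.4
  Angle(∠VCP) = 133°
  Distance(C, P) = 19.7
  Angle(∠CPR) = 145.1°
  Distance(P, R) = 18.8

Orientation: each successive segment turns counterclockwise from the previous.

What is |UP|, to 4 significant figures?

32.23

∠UVC = 81.0° gives VC at -161.8° from the x-axis; with |VC| = 21.4, C = (-19.52, -14.77). ∠VCP = 133.0° gives CP at -114.8° from the x-axis; with |CP| = 19.7, P = (-27.78, -32.66). Then |UP| = |P − U| = 32.23.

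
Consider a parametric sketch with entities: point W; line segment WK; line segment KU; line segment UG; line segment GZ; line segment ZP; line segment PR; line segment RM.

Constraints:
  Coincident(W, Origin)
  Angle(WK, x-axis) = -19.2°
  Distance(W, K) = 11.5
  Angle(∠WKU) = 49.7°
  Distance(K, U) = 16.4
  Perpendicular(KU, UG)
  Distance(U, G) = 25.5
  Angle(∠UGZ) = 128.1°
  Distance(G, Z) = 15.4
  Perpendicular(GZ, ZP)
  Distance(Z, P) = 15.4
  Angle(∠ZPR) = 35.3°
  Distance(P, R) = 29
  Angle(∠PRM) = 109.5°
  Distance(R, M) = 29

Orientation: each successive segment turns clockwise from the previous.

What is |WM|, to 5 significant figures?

53.976

W is at the origin; WK runs at -19.2° with length 11.5, so K = (10.860, -3.7820). ∠WKU = 49.7° gives KU at -149.50° from the x-axis; with |KU| = 16.4, U = (-3.2704, -12.106). KU ⟂ UG, so UG runs at 120.50°; with |UG| = 25.5, G = (-16.213, 9.8659). ∠UGZ = 128.1° gives GZ at 68.600° from the x-axis; with |GZ| = 15.4, Z = (-10.594, 24.204). GZ ⟂ ZP, so ZP runs at -21.400°; with |ZP| = 15.4, P = (3.7447, 18.585). ∠ZPR = 35.3° gives PR at -166.10° from the x-axis; with |PR| = 29.0, R = (-24.406, 11.618). ∠PRM = 109.5° gives RM at 123.40° from the x-axis; with |RM| = 29.0, M = (-40.370, 35.829). Then |WM| = |M − W| = 53.976.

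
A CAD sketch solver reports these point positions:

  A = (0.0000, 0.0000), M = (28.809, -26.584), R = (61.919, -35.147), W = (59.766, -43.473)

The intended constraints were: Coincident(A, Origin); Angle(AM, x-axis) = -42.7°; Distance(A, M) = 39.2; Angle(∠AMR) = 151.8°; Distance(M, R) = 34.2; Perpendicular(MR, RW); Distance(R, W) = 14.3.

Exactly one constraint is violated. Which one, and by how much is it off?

Distance(R, W) = 14.3 — off by 5.70.

A = (0.00, 0.00) ✓; AM at -42.70° ✓; |AM| = 39.20 ✓; ∠AMR = 151.8° ✓; |MR| = 34.20 ✓; ∠(MR, RW) = 90.00° ✓; |RW| = 8.600 ✗.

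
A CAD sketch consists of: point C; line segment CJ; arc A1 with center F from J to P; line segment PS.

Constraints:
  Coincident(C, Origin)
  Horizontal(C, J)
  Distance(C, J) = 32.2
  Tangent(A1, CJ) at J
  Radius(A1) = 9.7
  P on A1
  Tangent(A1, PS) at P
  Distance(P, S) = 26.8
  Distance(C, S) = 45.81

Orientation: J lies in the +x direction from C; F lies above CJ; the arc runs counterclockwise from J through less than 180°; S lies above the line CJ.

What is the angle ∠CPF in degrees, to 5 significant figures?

11.854°

C is at the origin; C and J share the same y with |CJ| = 32.2 and J on the +x side, so J = (32.200, 0.0000). A1 meets CJ tangentially, so FJ is at right angles to CJ, so F = J + (0, 9.7) = (32.200, 9.7000). Since FP ⟂ PS (tangency), |FS| = √(9.7² + 26.8²) = 28.501 regardless of where P sits on A1. So S lies on both circle(C, 45.81) and circle(F, 28.501); the above-CJ intersection is S = (26.217, 37.566). P is the foot of the tangent from S: P = (40.425, 14.842).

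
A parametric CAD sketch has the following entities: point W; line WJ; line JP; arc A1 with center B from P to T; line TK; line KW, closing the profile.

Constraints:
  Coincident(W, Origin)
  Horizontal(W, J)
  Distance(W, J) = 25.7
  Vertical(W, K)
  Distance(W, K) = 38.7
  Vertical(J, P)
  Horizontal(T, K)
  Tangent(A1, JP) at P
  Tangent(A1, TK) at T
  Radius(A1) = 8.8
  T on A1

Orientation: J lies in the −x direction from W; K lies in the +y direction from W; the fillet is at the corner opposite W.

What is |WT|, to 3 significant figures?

42.2

W is at the origin; WJ is horizontal with |WJ| = 25.7 and J on the −x side, so J = (-25.7, 0.00). WK is vertical with |WK| = 38.7 and K on the +y side, so K = (0.00, 38.7). The virtual corner opposite W is at (-25.7, 38.7). Tangency of A1 to JP means the radius BP is perpendicular to JP and tangency of A1 to TK means the radius BT is perpendicular to TK, with radius 8.8, so the center B sits 8.8 in from both sides at B = (-16.9, 29.9). That places the tangent points at P = (-25.7, 29.9) on JP and T = (-16.9, 38.7) on TK. Then |WT| = |T − W| = 42.2.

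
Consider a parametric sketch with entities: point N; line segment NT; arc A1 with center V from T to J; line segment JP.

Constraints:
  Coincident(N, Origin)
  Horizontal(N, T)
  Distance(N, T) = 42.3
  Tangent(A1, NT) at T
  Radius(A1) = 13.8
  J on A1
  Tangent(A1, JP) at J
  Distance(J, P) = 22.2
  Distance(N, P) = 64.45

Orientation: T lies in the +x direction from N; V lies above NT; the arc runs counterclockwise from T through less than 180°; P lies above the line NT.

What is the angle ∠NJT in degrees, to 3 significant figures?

33.9°

Checks: |VJ| = 13.80 ✓; ∠(VJ, JP) = 90.00° ✓; |JP| = 22.20 ✓; |NP| = 64.45 ✓.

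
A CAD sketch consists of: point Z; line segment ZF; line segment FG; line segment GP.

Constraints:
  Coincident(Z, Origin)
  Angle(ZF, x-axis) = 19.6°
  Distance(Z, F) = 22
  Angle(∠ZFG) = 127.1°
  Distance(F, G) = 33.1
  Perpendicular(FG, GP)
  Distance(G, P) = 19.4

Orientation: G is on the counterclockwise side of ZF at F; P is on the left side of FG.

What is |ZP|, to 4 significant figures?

46.41

Z is at the origin; ZF runs at 19.6° with length 22.0, so F = 22.0·(cos 19.6°, sin 19.6°) = (20.73, 7.380). ∠ZFG = 127.1°, so FG runs at 19.6° + (180° − 127.1°) = 72.50° from the x-axis; with |FG| = 33.1, G = F + 33.1·(cos 72.50°, sin 72.50°) = (30.68, 38.95). The perpendicularity gives GP at right angles to FG; with |GP| = 19.4 on the left of FG, P = G + 19.4·(-0.9537, 0.3007) = (12.18, 44.78). Then |ZP| = |P − Z| = 46.41.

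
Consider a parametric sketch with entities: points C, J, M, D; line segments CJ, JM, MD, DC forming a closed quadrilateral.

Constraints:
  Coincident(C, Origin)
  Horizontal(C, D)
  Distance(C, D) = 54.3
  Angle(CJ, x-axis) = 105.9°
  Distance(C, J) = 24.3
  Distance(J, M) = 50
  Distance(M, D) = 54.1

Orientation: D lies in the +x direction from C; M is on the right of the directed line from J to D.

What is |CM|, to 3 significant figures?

25.7

Checks: |JM| = 50.00 ✓; |MD| = 54.10 ✓.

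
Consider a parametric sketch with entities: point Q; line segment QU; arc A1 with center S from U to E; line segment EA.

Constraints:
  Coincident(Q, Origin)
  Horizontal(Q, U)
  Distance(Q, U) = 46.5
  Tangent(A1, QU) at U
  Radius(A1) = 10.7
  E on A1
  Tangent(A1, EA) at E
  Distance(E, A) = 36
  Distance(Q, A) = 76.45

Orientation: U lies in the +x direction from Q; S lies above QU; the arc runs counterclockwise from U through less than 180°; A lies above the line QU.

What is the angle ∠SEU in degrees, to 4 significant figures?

48.75°

Q is at the origin; QU is horizontal with |QU| = 46.5 and U on the +x side, so U = (46.50, 0.000). Tangency of A1 to QU means the radius SU is perpendicular to QU, so S = U + (0, 10.7) = (46.50, 10.70). Since SE ⟂ EA (tangency), |SA| = √(10.7² + 36.0²) = 37.56 regardless of where E sits on A1. So A lies on both circle(Q, 76.45) and circle(S, 37.56); the above-QU intersection is A = (61.81, 45.00). E is the foot of the tangent from A: E = (57.11, 9.304).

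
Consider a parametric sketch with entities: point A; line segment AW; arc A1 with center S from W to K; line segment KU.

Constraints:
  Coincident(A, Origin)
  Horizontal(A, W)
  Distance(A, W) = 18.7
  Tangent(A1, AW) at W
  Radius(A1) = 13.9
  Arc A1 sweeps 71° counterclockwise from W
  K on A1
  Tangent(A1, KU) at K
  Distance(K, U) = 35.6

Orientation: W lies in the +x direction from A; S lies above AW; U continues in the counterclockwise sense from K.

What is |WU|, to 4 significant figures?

49.64

On A1, W sits at bearing -90° from S; a 71° counterclockwise sweep puts K at bearing -19°, so K = S + 13.9·(cos -19°, sin -19°) = (31.84, 9.375). A1 meets KU tangentially, so SK is at right angles to KU, so KU runs along (−sin -19°, cos -19°); with |KU| = 35.6, U = (43.43, 43.04). Then |WU| = |U − W| = 49.64.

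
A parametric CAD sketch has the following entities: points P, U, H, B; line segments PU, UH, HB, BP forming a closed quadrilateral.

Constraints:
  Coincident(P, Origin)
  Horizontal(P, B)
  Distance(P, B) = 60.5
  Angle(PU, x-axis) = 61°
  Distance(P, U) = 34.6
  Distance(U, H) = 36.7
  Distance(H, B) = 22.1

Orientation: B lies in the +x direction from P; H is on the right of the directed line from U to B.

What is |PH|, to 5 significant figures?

38.414

P is at the origin; P and B share the same y with |PB| = 60.5 and B in +x, so B = (60.5, 0). PU runs at 61.0° with |PU| = 34.6, so U = (16.774, 30.262). H is determined by |UH| = 36.7 and |HB| = 22.1 together: it lies at the intersection of circle(U, 36.7) and circle(B, 22.1). With |UB| = 53.176, the foot of the radical line on UB is 34.660 from U and the perpendicular offset is √(36.7² − 34.660²) = 12.065. Taking the right-of-UB solution: H = (38.409, 0.61640).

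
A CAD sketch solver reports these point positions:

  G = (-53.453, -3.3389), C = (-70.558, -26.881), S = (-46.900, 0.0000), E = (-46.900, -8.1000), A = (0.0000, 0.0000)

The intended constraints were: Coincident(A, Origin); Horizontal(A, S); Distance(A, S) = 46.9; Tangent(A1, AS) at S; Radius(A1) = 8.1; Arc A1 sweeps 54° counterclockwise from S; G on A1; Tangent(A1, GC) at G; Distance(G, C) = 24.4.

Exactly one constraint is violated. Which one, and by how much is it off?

Distance(G, C) = 24.4 — off by 4.70.

A = (0.00, 0.00) ✓; A.y = 0.00, S.y = 0.00 ✓; |AS| = 46.90 ✓; ∠(ES, SA) = 90.00° ✓; |ES| = 8.100 ✓; bearing(E→G) − bearing(E→S) = 54.00° ✓; |EG| = 8.100 ✓; ∠(EG, GC) = 90.00° ✓; |GC| = 29.10 ✗.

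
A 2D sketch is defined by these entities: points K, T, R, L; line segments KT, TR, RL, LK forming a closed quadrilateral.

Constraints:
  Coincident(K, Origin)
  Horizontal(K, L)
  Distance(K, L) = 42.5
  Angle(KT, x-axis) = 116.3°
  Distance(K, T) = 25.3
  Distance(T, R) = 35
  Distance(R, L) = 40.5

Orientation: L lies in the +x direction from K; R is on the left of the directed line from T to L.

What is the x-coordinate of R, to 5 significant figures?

21.654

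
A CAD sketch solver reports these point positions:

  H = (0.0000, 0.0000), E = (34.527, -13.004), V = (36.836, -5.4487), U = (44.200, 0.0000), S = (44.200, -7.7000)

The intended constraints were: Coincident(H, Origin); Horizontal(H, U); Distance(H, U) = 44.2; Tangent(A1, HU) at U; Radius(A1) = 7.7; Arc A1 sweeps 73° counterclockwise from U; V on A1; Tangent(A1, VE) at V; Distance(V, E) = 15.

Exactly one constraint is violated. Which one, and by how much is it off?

Distance(V, E) = 15 — off by 7.10.

H = (0.00, 0.00) ✓; H.y = 0.00, U.y = 0.00 ✓; |HU| = 44.20 ✓; ∠(SU, UH) = 90.00° ✓; |SU| = 7.700 ✓; bearing(S→V) − bearing(S→U) = 73.00° ✓; |SV| = 7.700 ✓; ∠(SV, VE) = 89.99° ✓; |VE| = 7.900 ✗.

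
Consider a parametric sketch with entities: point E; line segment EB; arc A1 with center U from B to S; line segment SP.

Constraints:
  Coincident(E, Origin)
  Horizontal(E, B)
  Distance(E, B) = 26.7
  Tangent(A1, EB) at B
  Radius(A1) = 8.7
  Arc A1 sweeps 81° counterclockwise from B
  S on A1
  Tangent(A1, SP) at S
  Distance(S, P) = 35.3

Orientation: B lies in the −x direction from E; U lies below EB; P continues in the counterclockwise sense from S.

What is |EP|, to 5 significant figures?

58.712

E is at the origin; EB is horizontal with |EB| = 26.7 and B on the −x side, so B = (-26.700, 0.0000). Since A1 is tangent to EB there, UB ⟂ EB, so U = B + (0, -8.7) = (-26.700, -8.7000). On A1, B sits at bearing 90° from U; an 81° counterclockwise sweep puts S at bearing 171°, so S = U + 8.7·(cos 171°, sin 171°) = (-35.293, -7.3390). A1 meets SP tangentially, so US is at right angles to SP, so SP runs along (−sin 171°, cos 171°); with |SP| = 35.3, P = (-40.815, -42.204). Then |EP| = |P − E| = 58.712.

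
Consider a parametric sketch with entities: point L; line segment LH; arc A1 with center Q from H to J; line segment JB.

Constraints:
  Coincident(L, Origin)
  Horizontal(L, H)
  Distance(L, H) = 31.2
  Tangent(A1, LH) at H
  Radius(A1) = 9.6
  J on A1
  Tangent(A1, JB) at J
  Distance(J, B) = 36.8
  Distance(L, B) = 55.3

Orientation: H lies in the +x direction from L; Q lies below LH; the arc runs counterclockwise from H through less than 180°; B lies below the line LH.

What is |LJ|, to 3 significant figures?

24.5

L is at the origin; L and H share the same y with |LH| = 31.2 and H on the +x side, so H = (31.2, 0.00). Tangency of A1 to LH means the radius QH is perpendicular to LH, so Q = H + (0, -9.6) = (31.2, -9.60). Since QJ ⟂ JB (tangency), |QB| = √(9.6² + 36.8²) = 38.0 regardless of where J sits on A1. So B lies on both circle(L, 55.3) and circle(Q, 38.0); the below-LH intersection is B = (28.3, -47.5). J is the foot of the tangent from B: J = (21.8, -11.3).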